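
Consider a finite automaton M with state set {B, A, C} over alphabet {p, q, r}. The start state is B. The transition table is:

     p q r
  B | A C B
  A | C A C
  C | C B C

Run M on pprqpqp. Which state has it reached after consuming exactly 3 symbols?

B → A → C → C
After 3 symbols: C.

C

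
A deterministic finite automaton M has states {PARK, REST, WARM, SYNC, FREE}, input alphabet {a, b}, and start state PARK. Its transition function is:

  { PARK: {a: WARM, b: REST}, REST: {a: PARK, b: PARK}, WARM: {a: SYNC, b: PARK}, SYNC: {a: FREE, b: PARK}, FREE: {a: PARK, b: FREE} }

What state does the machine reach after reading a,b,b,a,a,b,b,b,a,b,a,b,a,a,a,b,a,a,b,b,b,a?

PARK → WARM → PARK → REST → PARK → WARM → PARK → REST → PARK → WARM → PARK → WARM → PARK → WARM → SYNC → FREE → FREE → PARK → WARM → PARK → REST → PARK → WARM

WARM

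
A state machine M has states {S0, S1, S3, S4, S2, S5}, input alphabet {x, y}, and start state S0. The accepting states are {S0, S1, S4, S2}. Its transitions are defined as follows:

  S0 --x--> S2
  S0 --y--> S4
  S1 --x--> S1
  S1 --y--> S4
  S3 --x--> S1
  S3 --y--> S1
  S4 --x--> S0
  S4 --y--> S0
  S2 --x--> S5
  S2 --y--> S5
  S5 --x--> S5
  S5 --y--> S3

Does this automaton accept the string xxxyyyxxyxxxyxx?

Yes

S0 → S2 → S5 → S5 → S3 → S1 → S4 → S0 → S2 → S5 → S5 → S5 → S5 → S3 → S1 → S1
End state S1 is accepting.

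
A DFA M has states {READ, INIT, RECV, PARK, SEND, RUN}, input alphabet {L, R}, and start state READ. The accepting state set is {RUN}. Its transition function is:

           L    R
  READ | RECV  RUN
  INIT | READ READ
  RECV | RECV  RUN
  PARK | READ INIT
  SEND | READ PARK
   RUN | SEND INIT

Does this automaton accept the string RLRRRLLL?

READ → RUN → SEND → PARK → INIT → READ → RECV → RECV → RECV
End state RECV is not accepting.

No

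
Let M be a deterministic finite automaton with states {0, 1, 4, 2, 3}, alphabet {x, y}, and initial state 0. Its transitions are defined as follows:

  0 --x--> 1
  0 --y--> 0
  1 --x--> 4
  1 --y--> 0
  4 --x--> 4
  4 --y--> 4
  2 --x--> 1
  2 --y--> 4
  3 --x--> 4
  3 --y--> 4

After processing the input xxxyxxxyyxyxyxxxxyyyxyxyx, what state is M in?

Trace: 0 -x-> 1 -x-> 4 -x-> 4 -y-> 4 -x-> 4 -x-> 4 -x-> 4 -y-> 4 -y-> 4 -x-> 4 -y-> 4 -x-> 4 -y-> 4 -x-> 4 -x-> 4 -x-> 4 -x-> 4 -y-> 4 -y-> 4 -y-> 4 -x-> 4 -y-> 4 -x-> 4 -y-> 4 -x-> 4

4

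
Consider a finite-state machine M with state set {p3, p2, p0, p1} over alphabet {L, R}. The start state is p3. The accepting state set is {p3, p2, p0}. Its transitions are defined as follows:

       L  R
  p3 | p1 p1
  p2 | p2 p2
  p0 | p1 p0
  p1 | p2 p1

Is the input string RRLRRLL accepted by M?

start at p3
read 'R': p3 → p1
read 'R': p1 → p1
read 'L': p1 → p2
read 'R': p2 → p2
read 'R': p2 → p2
read 'L': p2 → p2
read 'L': p2 → p2
End state p2 is accepting.

Yes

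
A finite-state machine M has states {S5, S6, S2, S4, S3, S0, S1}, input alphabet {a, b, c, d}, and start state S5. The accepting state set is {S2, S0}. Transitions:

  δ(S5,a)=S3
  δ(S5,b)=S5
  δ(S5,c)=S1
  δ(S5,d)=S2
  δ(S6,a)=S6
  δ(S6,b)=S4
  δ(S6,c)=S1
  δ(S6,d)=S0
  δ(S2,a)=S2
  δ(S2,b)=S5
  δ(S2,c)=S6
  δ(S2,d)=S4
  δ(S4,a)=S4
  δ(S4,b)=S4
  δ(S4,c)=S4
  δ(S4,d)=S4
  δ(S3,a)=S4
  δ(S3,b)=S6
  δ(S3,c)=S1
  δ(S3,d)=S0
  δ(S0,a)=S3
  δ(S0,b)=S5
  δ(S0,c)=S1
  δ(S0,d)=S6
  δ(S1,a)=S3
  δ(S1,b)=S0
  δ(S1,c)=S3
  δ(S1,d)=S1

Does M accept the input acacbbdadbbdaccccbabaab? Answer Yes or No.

Trace: S5 -a-> S3 -c-> S1 -a-> S3 -c-> S1 -b-> S0 -b-> S5 -d-> S2 -a-> S2 -d-> S4 -b-> S4 -b-> S4 -d-> S4 -a-> S4 -c-> S4 -c-> S4 -c-> S4 -c-> S4 -b-> S4 -a-> S4 -b-> S4 -a-> S4 -a-> S4 -b-> S4
End state S4 is not accepting.

No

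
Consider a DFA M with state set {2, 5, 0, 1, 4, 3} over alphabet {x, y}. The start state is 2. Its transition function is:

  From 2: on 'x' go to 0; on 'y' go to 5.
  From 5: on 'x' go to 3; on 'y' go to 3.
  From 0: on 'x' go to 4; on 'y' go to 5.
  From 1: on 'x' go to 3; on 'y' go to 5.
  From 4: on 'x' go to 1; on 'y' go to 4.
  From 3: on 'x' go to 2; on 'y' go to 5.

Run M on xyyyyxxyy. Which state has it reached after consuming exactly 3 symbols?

3

2 → 0 → 5 → 3
After 3 symbols: 3.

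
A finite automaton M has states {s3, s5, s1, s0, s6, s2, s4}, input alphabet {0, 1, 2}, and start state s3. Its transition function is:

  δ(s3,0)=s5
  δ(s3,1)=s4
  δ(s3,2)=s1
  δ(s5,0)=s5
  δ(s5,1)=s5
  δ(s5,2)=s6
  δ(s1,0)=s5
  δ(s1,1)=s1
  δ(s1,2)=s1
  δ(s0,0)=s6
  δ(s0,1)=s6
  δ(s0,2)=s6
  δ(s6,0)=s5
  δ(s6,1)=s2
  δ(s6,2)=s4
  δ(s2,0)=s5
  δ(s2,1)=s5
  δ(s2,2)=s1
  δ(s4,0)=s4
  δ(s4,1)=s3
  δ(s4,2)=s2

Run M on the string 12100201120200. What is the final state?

start at s3
read '1': s3 → s4
read '2': s4 → s2
read '1': s2 → s5
read '0': s5 → s5
read '0': s5 → s5
read '2': s5 → s6
read '0': s6 → s5
read '1': s5 → s5
read '1': s5 → s5
read '2': s5 → s6
read '0': s6 → s5
read '2': s5 → s6
read '0': s6 → s5
read '0': s5 → s5

s5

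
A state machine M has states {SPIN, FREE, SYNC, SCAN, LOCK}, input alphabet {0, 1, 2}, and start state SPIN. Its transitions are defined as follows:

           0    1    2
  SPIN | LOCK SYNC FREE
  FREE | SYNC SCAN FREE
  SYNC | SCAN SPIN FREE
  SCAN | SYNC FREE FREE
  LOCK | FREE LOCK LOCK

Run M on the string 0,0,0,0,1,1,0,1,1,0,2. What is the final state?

start at SPIN
read '0': SPIN → LOCK
read '0': LOCK → FREE
read '0': FREE → SYNC
read '0': SYNC → SCAN
read '1': SCAN → FREE
read '1': FREE → SCAN
read '0': SCAN → SYNC
read '1': SYNC → SPIN
read '1': SPIN → SYNC
read '0': SYNC → SCAN
read '2': SCAN → FREE

FREE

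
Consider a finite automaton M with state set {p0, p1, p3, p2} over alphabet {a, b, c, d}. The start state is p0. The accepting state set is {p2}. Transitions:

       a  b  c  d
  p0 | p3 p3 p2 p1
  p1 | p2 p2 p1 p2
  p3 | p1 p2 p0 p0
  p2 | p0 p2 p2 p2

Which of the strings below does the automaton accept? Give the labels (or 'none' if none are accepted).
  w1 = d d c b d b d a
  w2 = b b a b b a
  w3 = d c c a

w3

w1: Trace: p0 -d-> p1 -d-> p2 -c-> p2 -b-> p2 -d-> p2 -b-> p2 -d-> p2 -a-> p0  → end p0, rejected
w2: Trace: p0 -b-> p3 -b-> p2 -a-> p0 -b-> p3 -b-> p2 -a-> p0  → end p0, rejected
w3: Trace: p0 -d-> p1 -c-> p1 -c-> p1 -a-> p2  → end p2, accepted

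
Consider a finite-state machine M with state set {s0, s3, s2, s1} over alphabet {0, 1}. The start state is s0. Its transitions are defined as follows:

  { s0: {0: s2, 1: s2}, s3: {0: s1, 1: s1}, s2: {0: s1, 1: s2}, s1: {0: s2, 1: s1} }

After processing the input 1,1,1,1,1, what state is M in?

s2

Trace: s0 -1-> s2 -1-> s2 -1-> s2 -1-> s2 -1-> s2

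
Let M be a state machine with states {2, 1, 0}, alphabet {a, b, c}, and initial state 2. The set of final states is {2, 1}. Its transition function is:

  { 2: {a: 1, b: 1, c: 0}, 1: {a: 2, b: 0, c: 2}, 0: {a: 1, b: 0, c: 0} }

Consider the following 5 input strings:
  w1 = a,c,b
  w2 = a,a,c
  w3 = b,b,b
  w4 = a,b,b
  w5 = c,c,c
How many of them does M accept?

w1: Trace: 2 -a-> 1 -c-> 2 -b-> 1  → end 1, accepted
w2: Trace: 2 -a-> 1 -a-> 2 -c-> 0  → end 0, rejected
w3: Trace: 2 -b-> 1 -b-> 0 -b-> 0  → end 0, rejected
w4: Trace: 2 -a-> 1 -b-> 0 -b-> 0  → end 0, rejected
w5: Trace: 2 -c-> 0 -c-> 0 -c-> 0  → end 0, rejected

1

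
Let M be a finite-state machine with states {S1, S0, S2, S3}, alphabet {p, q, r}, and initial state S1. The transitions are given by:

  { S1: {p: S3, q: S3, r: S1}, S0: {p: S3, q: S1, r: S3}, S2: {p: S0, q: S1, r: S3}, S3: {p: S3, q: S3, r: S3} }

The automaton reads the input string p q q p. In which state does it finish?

S3

Trace: S1 -p-> S3 -q-> S3 -q-> S3 -p-> S3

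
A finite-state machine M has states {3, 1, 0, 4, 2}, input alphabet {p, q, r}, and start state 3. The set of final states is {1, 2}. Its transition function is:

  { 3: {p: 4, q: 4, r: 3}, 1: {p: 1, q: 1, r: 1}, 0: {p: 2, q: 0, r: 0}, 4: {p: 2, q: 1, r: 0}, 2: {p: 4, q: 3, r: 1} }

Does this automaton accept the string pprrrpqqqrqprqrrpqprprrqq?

Yes

3 → 4 → 2 → 1 → 1 → 1 → 1 → 1 → 1 → 1 → 1 → 1 → 1 → 1 → 1 → 1 → 1 → 1 → 1 → 1 → 1 → 1 → 1 → 1 → 1 → 1
End state 1 is accepting.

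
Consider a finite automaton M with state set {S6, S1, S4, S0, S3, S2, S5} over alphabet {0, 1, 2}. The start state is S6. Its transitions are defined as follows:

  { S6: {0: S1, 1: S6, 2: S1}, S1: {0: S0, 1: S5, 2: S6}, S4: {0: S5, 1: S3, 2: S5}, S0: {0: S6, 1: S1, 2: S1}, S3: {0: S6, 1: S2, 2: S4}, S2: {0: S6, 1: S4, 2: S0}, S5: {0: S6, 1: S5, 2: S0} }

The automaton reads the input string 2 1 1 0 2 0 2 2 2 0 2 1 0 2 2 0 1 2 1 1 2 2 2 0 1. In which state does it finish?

S5

S6 → S1 → S5 → S5 → S6 → S1 → S0 → S1 → S6 → S1 → S0 → S1 → S5 → S6 → S1 → S6 → S1 → S5 → S0 → S1 → S5 → S0 → S1 → S6 → S1 → S5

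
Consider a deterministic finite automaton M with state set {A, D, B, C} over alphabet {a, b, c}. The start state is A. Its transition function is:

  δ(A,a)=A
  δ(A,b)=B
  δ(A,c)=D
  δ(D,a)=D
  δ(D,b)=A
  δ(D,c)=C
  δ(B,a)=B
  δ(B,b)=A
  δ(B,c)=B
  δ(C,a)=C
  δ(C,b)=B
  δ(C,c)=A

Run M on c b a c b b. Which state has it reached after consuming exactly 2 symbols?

A

A → D → A
After 2 symbols: A.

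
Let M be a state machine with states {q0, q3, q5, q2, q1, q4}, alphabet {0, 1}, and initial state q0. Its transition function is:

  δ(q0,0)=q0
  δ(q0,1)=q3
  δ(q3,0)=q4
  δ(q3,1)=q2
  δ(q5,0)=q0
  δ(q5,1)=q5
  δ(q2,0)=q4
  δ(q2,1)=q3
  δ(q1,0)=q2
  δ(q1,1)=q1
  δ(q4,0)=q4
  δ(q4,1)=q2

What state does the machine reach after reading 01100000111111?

q3

Trace: q0 -0-> q0 -1-> q3 -1-> q2 -0-> q4 -0-> q4 -0-> q4 -0-> q4 -0-> q4 -1-> q2 -1-> q3 -1-> q2 -1-> q3 -1-> q2 -1-> q3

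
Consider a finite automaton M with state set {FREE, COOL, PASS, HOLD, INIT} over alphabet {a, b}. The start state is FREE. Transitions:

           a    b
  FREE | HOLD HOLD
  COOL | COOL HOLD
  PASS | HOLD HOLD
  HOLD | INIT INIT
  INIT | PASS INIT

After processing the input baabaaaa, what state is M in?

Trace: FREE -b-> HOLD -a-> INIT -a-> PASS -b-> HOLD -a-> INIT -a-> PASS -a-> HOLD -a-> INIT

INIT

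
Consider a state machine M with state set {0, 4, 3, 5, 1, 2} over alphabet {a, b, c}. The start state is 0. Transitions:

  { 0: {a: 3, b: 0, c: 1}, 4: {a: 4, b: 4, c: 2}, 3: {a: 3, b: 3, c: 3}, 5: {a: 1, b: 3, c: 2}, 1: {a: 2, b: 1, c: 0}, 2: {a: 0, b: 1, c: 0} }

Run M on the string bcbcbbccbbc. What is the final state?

start at 0
read 'b': 0 → 0
read 'c': 0 → 1
read 'b': 1 → 1
read 'c': 1 → 0
read 'b': 0 → 0
read 'b': 0 → 0
read 'c': 0 → 1
read 'c': 1 → 0
read 'b': 0 → 0
read 'b': 0 → 0
read 'c': 0 → 1

1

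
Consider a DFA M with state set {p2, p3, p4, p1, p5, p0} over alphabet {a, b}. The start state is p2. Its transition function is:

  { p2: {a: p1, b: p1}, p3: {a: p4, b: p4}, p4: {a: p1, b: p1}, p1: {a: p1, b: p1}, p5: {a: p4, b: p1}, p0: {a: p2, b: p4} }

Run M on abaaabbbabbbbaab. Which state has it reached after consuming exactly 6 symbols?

p1

Trace: p2 -a-> p1 -b-> p1 -a-> p1 -a-> p1 -a-> p1 -b-> p1
After 6 symbols: p1.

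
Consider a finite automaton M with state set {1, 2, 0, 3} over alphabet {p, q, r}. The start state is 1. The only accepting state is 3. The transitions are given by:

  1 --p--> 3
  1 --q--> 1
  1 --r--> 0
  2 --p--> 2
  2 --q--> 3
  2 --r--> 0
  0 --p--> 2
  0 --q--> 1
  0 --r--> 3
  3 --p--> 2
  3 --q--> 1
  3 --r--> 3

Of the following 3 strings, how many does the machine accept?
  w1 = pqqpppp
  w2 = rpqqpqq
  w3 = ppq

w1: 1 → 3 → 1 → 1 → 3 → 2 → 2 → 2  → end 2, rejected
w2: 1 → 0 → 2 → 3 → 1 → 3 → 1 → 1  → end 1, rejected
w3: 1 → 3 → 2 → 3  → end 3, accepted

1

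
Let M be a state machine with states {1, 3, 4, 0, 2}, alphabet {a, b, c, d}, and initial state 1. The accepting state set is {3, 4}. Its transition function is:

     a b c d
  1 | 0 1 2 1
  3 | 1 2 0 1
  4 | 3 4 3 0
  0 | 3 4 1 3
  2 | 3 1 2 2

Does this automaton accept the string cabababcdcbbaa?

Yes

Trace: 1 -c-> 2 -a-> 3 -b-> 2 -a-> 3 -b-> 2 -a-> 3 -b-> 2 -c-> 2 -d-> 2 -c-> 2 -b-> 1 -b-> 1 -a-> 0 -a-> 3
End state 3 is accepting.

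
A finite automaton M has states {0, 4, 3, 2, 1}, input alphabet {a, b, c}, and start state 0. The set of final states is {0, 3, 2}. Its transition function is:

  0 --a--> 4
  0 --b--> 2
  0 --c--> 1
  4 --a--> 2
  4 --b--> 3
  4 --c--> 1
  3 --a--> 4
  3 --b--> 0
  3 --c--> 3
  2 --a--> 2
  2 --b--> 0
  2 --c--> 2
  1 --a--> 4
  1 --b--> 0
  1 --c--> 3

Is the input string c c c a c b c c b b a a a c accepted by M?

Yes

0 → 1 → 3 → 3 → 4 → 1 → 0 → 1 → 3 → 0 → 2 → 2 → 2 → 2 → 2
End state 2 is accepting.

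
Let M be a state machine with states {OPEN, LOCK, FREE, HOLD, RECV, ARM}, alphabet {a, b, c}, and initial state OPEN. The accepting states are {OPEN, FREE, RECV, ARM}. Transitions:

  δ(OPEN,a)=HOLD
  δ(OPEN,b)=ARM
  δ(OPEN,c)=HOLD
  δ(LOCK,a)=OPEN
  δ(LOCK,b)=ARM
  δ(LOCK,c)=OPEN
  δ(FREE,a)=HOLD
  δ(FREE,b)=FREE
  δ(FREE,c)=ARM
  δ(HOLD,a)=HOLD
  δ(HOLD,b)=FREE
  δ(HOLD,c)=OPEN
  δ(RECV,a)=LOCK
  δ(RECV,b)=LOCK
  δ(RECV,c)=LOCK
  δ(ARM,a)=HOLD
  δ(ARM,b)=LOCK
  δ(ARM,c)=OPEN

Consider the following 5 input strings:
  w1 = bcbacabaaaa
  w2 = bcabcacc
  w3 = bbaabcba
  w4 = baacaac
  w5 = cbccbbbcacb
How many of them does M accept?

3

w1: Trace: OPEN -b-> ARM -c-> OPEN -b-> ARM -a-> HOLD -c-> OPEN -a-> HOLD -b-> FREE -a-> HOLD -a-> HOLD -a-> HOLD -a-> HOLD  → end HOLD, rejected
w2: Trace: OPEN -b-> ARM -c-> OPEN -a-> HOLD -b-> FREE -c-> ARM -a-> HOLD -c-> OPEN -c-> HOLD  → end HOLD, rejected
w3: Trace: OPEN -b-> ARM -b-> LOCK -a-> OPEN -a-> HOLD -b-> FREE -c-> ARM -b-> LOCK -a-> OPEN  → end OPEN, accepted
w4: Trace: OPEN -b-> ARM -a-> HOLD -a-> HOLD -c-> OPEN -a-> HOLD -a-> HOLD -c-> OPEN  → end OPEN, accepted
w5: Trace: OPEN -c-> HOLD -b-> FREE -c-> ARM -c-> OPEN -b-> ARM -b-> LOCK -b-> ARM -c-> OPEN -a-> HOLD -c-> OPEN -b-> ARM  → end ARM, accepted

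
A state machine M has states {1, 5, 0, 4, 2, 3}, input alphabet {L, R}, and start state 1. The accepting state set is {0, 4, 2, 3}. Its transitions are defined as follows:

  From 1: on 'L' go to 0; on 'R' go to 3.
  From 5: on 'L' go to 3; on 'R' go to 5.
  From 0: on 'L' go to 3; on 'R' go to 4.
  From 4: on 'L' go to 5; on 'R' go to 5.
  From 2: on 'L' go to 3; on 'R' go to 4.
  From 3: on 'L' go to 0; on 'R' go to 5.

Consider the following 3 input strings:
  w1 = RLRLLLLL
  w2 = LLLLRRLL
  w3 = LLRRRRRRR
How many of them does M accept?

2

w1: Trace: 1 -R-> 3 -L-> 0 -R-> 4 -L-> 5 -L-> 3 -L-> 0 -L-> 3 -L-> 0  → end 0, accepted
w2: Trace: 1 -L-> 0 -L-> 3 -L-> 0 -L-> 3 -R-> 5 -R-> 5 -L-> 3 -L-> 0  → end 0, accepted
w3: Trace: 1 -L-> 0 -L-> 3 -R-> 5 -R-> 5 -R-> 5 -R-> 5 -R-> 5 -R-> 5 -R-> 5  → end 5, rejected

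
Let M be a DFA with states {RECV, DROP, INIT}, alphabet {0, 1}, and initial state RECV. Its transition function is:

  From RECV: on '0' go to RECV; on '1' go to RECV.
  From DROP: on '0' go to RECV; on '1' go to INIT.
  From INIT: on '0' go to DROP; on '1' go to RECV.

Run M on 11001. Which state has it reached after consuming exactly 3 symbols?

Trace: RECV -1-> RECV -1-> RECV -0-> RECV
After 3 symbols: RECV.

RECV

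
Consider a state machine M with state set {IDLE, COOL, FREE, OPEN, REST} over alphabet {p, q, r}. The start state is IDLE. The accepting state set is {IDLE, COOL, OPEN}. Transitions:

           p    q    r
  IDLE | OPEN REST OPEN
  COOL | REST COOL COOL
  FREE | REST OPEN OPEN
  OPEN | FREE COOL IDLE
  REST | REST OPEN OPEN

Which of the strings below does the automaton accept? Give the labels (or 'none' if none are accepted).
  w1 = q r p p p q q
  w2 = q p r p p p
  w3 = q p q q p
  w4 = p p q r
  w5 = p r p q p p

w1: Trace: IDLE -q-> REST -r-> OPEN -p-> FREE -p-> REST -p-> REST -q-> OPEN -q-> COOL  → end COOL, accepted
w2: Trace: IDLE -q-> REST -p-> REST -r-> OPEN -p-> FREE -p-> REST -p-> REST  → end REST, rejected
w3: Trace: IDLE -q-> REST -p-> REST -q-> OPEN -q-> COOL -p-> REST  → end REST, rejected
w4: Trace: IDLE -p-> OPEN -p-> FREE -q-> OPEN -r-> IDLE  → end IDLE, accepted
w5: Trace: IDLE -p-> OPEN -r-> IDLE -p-> OPEN -q-> COOL -p-> REST -p-> REST  → end REST, rejected

w1, w4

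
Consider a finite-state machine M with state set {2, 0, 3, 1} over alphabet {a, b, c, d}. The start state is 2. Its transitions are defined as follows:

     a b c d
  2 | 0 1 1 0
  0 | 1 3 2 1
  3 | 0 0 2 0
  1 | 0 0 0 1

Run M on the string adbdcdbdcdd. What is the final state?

start at 2
read 'a': 2 → 0
read 'd': 0 → 1
read 'b': 1 → 0
read 'd': 0 → 1
read 'c': 1 → 0
read 'd': 0 → 1
read 'b': 1 → 0
read 'd': 0 → 1
read 'c': 1 → 0
read 'd': 0 → 1
read 'd': 1 → 1

1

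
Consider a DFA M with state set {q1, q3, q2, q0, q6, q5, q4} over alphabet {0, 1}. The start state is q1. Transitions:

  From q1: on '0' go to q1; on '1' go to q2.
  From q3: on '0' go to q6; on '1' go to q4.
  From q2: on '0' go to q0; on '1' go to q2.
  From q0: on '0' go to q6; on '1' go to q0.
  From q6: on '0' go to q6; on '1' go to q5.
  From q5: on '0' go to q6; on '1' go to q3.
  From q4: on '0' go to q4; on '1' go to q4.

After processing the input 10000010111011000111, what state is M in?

q4

q1 → q2 → q0 → q6 → q6 → q6 → q6 → q5 → q6 → q5 → q3 → q4 → q4 → q4 → q4 → q4 → q4 → q4 → q4 → q4 → q4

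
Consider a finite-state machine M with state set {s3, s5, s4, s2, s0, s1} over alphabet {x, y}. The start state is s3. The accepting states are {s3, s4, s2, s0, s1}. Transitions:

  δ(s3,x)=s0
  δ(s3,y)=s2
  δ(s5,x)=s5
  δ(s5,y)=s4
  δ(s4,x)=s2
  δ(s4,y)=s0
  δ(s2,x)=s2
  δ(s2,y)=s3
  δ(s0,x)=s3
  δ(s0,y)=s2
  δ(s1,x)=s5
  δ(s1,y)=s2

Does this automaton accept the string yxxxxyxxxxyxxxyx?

s3 → s2 → s2 → s2 → s2 → s2 → s3 → s0 → s3 → s0 → s3 → s2 → s2 → s2 → s2 → s3 → s0
End state s0 is accepting.

Yes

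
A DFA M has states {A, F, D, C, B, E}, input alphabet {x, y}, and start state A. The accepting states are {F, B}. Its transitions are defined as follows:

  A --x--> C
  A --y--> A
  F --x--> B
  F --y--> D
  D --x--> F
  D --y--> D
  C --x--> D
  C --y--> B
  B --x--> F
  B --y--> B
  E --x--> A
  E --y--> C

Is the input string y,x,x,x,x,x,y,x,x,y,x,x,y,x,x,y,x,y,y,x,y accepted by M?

A → A → C → D → F → B → F → D → F → B → B → F → B → B → F → B → B → F → D → D → F → D
End state D is not accepting.

No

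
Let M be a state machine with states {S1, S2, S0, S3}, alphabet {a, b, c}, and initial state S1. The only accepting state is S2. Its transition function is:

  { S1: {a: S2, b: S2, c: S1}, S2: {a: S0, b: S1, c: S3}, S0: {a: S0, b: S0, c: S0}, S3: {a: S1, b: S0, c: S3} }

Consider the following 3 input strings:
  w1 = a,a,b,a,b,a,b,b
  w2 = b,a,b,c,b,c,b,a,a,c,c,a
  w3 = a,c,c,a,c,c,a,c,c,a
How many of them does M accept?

0

w1: Trace: S1 -a-> S2 -a-> S0 -b-> S0 -a-> S0 -b-> S0 -a-> S0 -b-> S0 -b-> S0  → end S0, rejected
w2: Trace: S1 -b-> S2 -a-> S0 -b-> S0 -c-> S0 -b-> S0 -c-> S0 -b-> S0 -a-> S0 -a-> S0 -c-> S0 -c-> S0 -a-> S0  → end S0, rejected
w3: Trace: S1 -a-> S2 -c-> S3 -c-> S3 -a-> S1 -c-> S1 -c-> S1 -a-> S2 -c-> S3 -c-> S3 -a-> S1  → end S1, rejected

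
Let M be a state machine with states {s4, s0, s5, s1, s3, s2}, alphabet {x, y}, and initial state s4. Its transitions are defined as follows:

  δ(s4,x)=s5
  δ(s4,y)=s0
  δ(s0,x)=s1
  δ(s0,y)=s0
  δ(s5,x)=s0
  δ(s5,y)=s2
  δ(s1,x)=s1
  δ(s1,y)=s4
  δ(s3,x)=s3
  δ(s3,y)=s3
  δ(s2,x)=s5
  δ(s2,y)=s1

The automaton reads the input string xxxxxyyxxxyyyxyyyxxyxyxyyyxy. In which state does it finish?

s2

Trace: s4 -x-> s5 -x-> s0 -x-> s1 -x-> s1 -x-> s1 -y-> s4 -y-> s0 -x-> s1 -x-> s1 -x-> s1 -y-> s4 -y-> s0 -y-> s0 -x-> s1 -y-> s4 -y-> s0 -y-> s0 -x-> s1 -x-> s1 -y-> s4 -x-> s5 -y-> s2 -x-> s5 -y-> s2 -y-> s1 -y-> s4 -x-> s5 -y-> s2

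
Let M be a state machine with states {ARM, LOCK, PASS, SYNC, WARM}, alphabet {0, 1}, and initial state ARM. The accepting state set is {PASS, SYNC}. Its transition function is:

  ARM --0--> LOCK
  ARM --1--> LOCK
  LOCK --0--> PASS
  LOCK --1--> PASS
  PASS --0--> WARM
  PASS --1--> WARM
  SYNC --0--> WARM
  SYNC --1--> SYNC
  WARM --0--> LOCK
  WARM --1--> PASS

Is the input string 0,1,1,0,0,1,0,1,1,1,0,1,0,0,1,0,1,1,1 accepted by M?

Yes

Trace: ARM -0-> LOCK -1-> PASS -1-> WARM -0-> LOCK -0-> PASS -1-> WARM -0-> LOCK -1-> PASS -1-> WARM -1-> PASS -0-> WARM -1-> PASS -0-> WARM -0-> LOCK -1-> PASS -0-> WARM -1-> PASS -1-> WARM -1-> PASS
End state PASS is accepting.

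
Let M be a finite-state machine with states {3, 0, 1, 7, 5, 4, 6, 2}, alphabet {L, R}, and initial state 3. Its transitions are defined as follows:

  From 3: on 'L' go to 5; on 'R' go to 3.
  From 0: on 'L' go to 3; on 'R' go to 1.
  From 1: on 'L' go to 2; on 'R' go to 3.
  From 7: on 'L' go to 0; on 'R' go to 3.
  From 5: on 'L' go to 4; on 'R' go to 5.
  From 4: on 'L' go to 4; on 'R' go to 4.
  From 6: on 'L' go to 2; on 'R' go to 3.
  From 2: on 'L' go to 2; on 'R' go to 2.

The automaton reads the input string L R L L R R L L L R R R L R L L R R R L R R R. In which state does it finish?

start at 3
read 'L': 3 → 5
read 'R': 5 → 5
read 'L': 5 → 4
read 'L': 4 → 4
read 'R': 4 → 4
read 'R': 4 → 4
read 'L': 4 → 4
read 'L': 4 → 4
read 'L': 4 → 4
read 'R': 4 → 4
read 'R': 4 → 4
read 'R': 4 → 4
read 'L': 4 → 4
read 'R': 4 → 4
read 'L': 4 → 4
read 'L': 4 → 4
read 'R': 4 → 4
read 'R': 4 → 4
read 'R': 4 → 4
read 'L': 4 → 4
read 'R': 4 → 4
read 'R': 4 → 4
read 'R': 4 → 4

4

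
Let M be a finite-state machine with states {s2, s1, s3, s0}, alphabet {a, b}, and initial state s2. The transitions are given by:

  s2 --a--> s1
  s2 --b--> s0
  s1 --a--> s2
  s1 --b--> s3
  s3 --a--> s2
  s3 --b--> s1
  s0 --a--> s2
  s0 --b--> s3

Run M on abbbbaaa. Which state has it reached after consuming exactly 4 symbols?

s3

start at s2
read 'a': s2 → s1
read 'b': s1 → s3
read 'b': s3 → s1
read 'b': s1 → s3
After 4 symbols: s3.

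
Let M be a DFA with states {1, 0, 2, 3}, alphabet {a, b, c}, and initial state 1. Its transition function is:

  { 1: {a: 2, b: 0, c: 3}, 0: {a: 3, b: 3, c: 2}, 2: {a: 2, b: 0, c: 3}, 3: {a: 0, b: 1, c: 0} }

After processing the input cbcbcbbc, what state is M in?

Trace: 1 -c-> 3 -b-> 1 -c-> 3 -b-> 1 -c-> 3 -b-> 1 -b-> 0 -c-> 2

2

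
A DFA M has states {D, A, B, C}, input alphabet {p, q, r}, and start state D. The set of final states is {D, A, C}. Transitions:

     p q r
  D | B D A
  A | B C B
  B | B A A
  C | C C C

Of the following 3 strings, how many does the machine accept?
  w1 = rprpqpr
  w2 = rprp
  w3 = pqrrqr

2

w1:
  start at D
  read 'r': D → A
  read 'p': A → B
  read 'r': B → A
  read 'p': A → B
  read 'q': B → A
  read 'p': A → B
  read 'r': B → A
  end A, accepted
w2:
  start at D
  read 'r': D → A
  read 'p': A → B
  read 'r': B → A
  read 'p': A → B
  end B, rejected
w3:
  start at D
  read 'p': D → B
  read 'q': B → A
  read 'r': A → B
  read 'r': B → A
  read 'q': A → C
  read 'r': C → C
  end C, accepted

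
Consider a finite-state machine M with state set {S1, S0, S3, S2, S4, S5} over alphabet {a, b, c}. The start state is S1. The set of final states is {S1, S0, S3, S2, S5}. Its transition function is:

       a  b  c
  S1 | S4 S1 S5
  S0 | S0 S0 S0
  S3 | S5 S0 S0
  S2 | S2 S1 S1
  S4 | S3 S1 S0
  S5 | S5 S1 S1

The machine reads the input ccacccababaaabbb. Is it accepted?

Yes

S1 → S5 → S1 → S4 → S0 → S0 → S0 → S0 → S0 → S0 → S0 → S0 → S0 → S0 → S0 → S0 → S0
End state S0 is accepting.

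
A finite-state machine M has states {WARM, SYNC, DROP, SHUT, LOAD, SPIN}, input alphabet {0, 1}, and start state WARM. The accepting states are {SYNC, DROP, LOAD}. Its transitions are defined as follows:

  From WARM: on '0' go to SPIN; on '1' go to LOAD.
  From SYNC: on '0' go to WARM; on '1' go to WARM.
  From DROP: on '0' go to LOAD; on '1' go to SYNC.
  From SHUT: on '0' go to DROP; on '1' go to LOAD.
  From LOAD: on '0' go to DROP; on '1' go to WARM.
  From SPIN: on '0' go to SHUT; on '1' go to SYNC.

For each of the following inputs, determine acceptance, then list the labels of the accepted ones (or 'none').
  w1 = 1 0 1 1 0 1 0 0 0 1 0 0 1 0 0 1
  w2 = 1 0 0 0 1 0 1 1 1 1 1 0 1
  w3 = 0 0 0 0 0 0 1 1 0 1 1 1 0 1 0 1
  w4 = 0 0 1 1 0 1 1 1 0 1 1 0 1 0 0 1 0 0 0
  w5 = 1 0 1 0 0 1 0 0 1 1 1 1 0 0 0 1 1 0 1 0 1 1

w1, w2, w3

w1:
  start at WARM
  read '1': WARM → LOAD
  read '0': LOAD → DROP
  read '1': DROP → SYNC
  read '1': SYNC → WARM
  read '0': WARM → SPIN
  read '1': SPIN → SYNC
  read '0': SYNC → WARM
  read '0': WARM → SPIN
  read '0': SPIN → SHUT
  read '1': SHUT → LOAD
  read '0': LOAD → DROP
  read '0': DROP → LOAD
  read '1': LOAD → WARM
  read '0': WARM → SPIN
  read '0': SPIN → SHUT
  read '1': SHUT → LOAD
  end LOAD, accepted
w2:
  start at WARM
  read '1': WARM → LOAD
  read '0': LOAD → DROP
  read '0': DROP → LOAD
  read '0': LOAD → DROP
  read '1': DROP → SYNC
  read '0': SYNC → WARM
  read '1': WARM → LOAD
  read '1': LOAD → WARM
  read '1': WARM → LOAD
  read '1': LOAD → WARM
  read '1': WARM → LOAD
  read '0': LOAD → DROP
  read '1': DROP → SYNC
  end SYNC, accepted
w3:
  start at WARM
  read '0': WARM → SPIN
  read '0': SPIN → SHUT
  read '0': SHUT → DROP
  read '0': DROP → LOAD
  read '0': LOAD → DROP
  read '0': DROP → LOAD
  read '1': LOAD → WARM
  read '1': WARM → LOAD
  read '0': LOAD → DROP
  read '1': DROP → SYNC
  read '1': SYNC → WARM
  read '1': WARM → LOAD
  read '0': LOAD → DROP
  read '1': DROP → SYNC
  read '0': SYNC → WARM
  read '1': WARM → LOAD
  end LOAD, accepted
w4:
  start at WARM
  read '0': WARM → SPIN
  read '0': SPIN → SHUT
  read '1': SHUT → LOAD
  read '1': LOAD → WARM
  read '0': WARM → SPIN
  read '1': SPIN → SYNC
  read '1': SYNC → WARM
  read '1': WARM → LOAD
  read '0': LOAD → DROP
  read '1': DROP → SYNC
  read '1': SYNC → WARM
  read '0': WARM → SPIN
  read '1': SPIN → SYNC
  read '0': SYNC → WARM
  read '0': WARM → SPIN
  read '1': SPIN → SYNC
  read '0': SYNC → WARM
  read '0': WARM → SPIN
  read '0': SPIN → SHUT
  end SHUT, rejected
w5:
  start at WARM
  read '1': WARM → LOAD
  read '0': LOAD → DROP
  read '1': DROP → SYNC
  read '0': SYNC → WARM
  read '0': WARM → SPIN
  read '1': SPIN → SYNC
  read '0': SYNC → WARM
  read '0': WARM → SPIN
  read '1': SPIN → SYNC
  read '1': SYNC → WARM
  read '1': WARM → LOAD
  read '1': LOAD → WARM
  read '0': WARM → SPIN
  read '0': SPIN → SHUT
  read '0': SHUT → DROP
  read '1': DROP → SYNC
  read '1': SYNC → WARM
  read '0': WARM → SPIN
  read '1': SPIN → SYNC
  read '0': SYNC → WARM
  read '1': WARM → LOAD
  read '1': LOAD → WARM
  end WARM, rejected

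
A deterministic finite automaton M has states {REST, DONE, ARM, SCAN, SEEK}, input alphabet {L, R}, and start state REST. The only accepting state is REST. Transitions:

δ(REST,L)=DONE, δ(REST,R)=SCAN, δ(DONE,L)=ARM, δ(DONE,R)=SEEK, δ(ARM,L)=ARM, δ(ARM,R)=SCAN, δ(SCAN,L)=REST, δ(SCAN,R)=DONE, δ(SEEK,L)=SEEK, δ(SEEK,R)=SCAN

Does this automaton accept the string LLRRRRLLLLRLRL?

Trace: REST -L-> DONE -L-> ARM -R-> SCAN -R-> DONE -R-> SEEK -R-> SCAN -L-> REST -L-> DONE -L-> ARM -L-> ARM -R-> SCAN -L-> REST -R-> SCAN -L-> REST
End state REST is accepting.

Yes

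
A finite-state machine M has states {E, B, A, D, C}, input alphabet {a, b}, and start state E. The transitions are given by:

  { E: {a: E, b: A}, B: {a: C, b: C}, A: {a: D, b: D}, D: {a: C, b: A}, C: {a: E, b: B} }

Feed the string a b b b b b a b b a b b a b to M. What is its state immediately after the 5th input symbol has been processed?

Trace: E -a-> E -b-> A -b-> D -b-> A -b-> D
After 5 symbols: D.

D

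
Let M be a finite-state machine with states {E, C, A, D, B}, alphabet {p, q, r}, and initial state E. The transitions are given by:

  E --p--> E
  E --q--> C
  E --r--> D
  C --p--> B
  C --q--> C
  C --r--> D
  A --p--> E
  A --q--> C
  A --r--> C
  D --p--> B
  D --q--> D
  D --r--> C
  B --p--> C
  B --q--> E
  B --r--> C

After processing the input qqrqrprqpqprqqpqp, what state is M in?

start at E
read 'q': E → C
read 'q': C → C
read 'r': C → D
read 'q': D → D
read 'r': D → C
read 'p': C → B
read 'r': B → C
read 'q': C → C
read 'p': C → B
read 'q': B → E
read 'p': E → E
read 'r': E → D
read 'q': D → D
read 'q': D → D
read 'p': D → B
read 'q': B → E
read 'p': E → E

E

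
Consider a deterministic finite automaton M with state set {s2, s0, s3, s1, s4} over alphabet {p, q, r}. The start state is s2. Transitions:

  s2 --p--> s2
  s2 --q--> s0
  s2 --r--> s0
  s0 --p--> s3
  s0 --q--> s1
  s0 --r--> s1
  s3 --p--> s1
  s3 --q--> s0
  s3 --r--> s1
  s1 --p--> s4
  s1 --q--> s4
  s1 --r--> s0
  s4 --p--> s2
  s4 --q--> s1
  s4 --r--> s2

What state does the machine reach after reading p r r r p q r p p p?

Trace: s2 -p-> s2 -r-> s0 -r-> s1 -r-> s0 -p-> s3 -q-> s0 -r-> s1 -p-> s4 -p-> s2 -p-> s2

s2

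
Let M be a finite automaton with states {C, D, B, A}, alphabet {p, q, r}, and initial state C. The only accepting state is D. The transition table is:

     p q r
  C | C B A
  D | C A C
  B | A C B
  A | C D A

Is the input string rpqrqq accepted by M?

Trace: C -r-> A -p-> C -q-> B -r-> B -q-> C -q-> B
End state B is not accepting.

No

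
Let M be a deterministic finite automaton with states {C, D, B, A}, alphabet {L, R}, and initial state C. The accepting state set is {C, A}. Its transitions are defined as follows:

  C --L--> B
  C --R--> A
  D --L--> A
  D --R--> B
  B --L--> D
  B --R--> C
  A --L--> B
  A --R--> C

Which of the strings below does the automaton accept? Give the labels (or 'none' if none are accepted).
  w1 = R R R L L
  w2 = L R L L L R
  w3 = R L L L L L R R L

w1: C → A → C → A → B → D  → end D, rejected
w2: C → B → C → B → D → A → C  → end C, accepted
w3: C → A → B → D → A → B → D → B → C → B  → end B, rejected

w2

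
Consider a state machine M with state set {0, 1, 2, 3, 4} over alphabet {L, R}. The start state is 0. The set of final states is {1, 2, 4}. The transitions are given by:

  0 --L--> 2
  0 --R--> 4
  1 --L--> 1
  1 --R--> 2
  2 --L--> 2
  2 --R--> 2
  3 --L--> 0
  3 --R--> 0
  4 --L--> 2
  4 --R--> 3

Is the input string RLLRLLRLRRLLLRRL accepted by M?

Yes

Trace: 0 -R-> 4 -L-> 2 -L-> 2 -R-> 2 -L-> 2 -L-> 2 -R-> 2 -L-> 2 -R-> 2 -R-> 2 -L-> 2 -L-> 2 -L-> 2 -R-> 2 -R-> 2 -L-> 2
End state 2 is accepting.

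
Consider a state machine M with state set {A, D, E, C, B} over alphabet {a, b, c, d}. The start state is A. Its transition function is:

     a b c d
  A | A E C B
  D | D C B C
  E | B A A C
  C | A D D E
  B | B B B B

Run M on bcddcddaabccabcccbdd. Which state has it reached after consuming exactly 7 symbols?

B

Trace: A -b-> E -c-> A -d-> B -d-> B -c-> B -d-> B -d-> B
After 7 symbols: B.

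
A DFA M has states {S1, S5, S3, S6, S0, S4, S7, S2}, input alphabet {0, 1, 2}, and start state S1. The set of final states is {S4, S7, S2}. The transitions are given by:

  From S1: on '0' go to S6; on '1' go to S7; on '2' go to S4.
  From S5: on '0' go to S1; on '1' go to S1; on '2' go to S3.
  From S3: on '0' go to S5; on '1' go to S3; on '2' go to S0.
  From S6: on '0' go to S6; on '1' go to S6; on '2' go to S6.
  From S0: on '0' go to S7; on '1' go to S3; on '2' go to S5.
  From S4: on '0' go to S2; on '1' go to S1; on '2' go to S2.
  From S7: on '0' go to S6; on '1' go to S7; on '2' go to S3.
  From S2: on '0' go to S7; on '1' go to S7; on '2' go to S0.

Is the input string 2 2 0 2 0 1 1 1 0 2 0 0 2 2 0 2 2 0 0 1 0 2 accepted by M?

S1 → S4 → S2 → S7 → S3 → S5 → S1 → S7 → S7 → S6 → S6 → S6 → S6 → S6 → S6 → S6 → S6 → S6 → S6 → S6 → S6 → S6 → S6
End state S6 is not accepting.

No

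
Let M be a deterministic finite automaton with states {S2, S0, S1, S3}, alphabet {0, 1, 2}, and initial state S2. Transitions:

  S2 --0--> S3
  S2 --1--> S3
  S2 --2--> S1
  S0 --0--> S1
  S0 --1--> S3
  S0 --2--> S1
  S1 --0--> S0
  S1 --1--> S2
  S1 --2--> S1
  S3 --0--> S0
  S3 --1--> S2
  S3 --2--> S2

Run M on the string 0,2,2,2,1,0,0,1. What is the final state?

start at S2
read '0': S2 → S3
read '2': S3 → S2
read '2': S2 → S1
read '2': S1 → S1
read '1': S1 → S2
read '0': S2 → S3
read '0': S3 → S0
read '1': S0 → S3

S3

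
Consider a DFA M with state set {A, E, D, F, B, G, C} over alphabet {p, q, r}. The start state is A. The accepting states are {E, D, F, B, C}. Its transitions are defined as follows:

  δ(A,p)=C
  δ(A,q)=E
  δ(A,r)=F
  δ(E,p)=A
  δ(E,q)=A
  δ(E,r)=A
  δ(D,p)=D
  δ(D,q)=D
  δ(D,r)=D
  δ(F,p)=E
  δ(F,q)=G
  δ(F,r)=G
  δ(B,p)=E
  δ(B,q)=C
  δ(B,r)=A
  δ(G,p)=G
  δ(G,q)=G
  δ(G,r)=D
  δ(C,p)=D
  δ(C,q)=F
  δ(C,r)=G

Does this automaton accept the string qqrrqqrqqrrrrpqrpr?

Yes

start at A
read 'q': A → E
read 'q': E → A
read 'r': A → F
read 'r': F → G
read 'q': G → G
read 'q': G → G
read 'r': G → D
read 'q': D → D
read 'q': D → D
read 'r': D → D
read 'r': D → D
read 'r': D → D
read 'r': D → D
read 'p': D → D
read 'q': D → D
read 'r': D → D
read 'p': D → D
read 'r': D → D
End state D is accepting.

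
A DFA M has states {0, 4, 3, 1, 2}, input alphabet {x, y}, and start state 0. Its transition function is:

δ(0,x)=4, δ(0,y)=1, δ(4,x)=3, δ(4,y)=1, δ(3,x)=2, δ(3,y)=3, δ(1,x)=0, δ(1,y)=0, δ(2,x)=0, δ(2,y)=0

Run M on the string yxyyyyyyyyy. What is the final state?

1

Trace: 0 -y-> 1 -x-> 0 -y-> 1 -y-> 0 -y-> 1 -y-> 0 -y-> 1 -y-> 0 -y-> 1 -y-> 0 -y-> 1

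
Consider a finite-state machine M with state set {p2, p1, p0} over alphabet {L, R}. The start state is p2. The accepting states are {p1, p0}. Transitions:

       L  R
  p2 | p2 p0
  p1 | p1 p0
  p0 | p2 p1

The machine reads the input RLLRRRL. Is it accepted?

No

p2 → p0 → p2 → p2 → p0 → p1 → p0 → p2
End state p2 is not accepting.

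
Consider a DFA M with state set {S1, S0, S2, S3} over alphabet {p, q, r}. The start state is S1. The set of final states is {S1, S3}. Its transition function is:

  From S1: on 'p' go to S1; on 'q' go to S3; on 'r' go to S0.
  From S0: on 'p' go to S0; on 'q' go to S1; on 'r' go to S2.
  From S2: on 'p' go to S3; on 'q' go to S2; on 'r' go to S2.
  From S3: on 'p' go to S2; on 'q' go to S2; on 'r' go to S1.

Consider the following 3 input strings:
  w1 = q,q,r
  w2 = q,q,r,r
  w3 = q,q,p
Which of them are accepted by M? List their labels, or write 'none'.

w1: Trace: S1 -q-> S3 -q-> S2 -r-> S2  → end S2, rejected
w2: Trace: S1 -q-> S3 -q-> S2 -r-> S2 -r-> S2  → end S2, rejected
w3: Trace: S1 -q-> S3 -q-> S2 -p-> S3  → end S3, accepted

w3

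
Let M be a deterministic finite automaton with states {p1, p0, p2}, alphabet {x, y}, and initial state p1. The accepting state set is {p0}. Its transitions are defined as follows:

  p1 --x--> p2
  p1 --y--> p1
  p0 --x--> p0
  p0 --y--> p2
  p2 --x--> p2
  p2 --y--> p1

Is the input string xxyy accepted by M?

No

Trace: p1 -x-> p2 -x-> p2 -y-> p1 -y-> p1
End state p1 is not accepting.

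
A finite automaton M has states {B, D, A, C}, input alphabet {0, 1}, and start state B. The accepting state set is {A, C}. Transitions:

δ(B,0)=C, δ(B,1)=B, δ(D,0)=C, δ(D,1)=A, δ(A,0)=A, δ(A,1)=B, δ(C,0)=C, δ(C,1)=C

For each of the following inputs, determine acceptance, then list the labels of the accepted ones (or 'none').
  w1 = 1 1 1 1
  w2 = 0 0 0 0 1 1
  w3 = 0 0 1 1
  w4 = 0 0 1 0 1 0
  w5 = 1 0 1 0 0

w2, w3, w4, w5

w1:
  start at B
  read '1': B → B
  read '1': B → B
  read '1': B → B
  read '1': B → B
  end B, rejected
w2:
  start at B
  read '0': B → C
  read '0': C → C
  read '0': C → C
  read '0': C → C
  read '1': C → C
  read '1': C → C
  end C, accepted
w3:
  start at B
  read '0': B → C
  read '0': C → C
  read '1': C → C
  read '1': C → C
  end C, accepted
w4:
  start at B
  read '0': B → C
  read '0': C → C
  read '1': C → C
  read '0': C → C
  read '1': C → C
  read '0': C → C
  end C, accepted
w5:
  start at B
  read '1': B → B
  read '0': B → C
  read '1': C → C
  read '0': C → C
  read '0': C → C
  end C, accepted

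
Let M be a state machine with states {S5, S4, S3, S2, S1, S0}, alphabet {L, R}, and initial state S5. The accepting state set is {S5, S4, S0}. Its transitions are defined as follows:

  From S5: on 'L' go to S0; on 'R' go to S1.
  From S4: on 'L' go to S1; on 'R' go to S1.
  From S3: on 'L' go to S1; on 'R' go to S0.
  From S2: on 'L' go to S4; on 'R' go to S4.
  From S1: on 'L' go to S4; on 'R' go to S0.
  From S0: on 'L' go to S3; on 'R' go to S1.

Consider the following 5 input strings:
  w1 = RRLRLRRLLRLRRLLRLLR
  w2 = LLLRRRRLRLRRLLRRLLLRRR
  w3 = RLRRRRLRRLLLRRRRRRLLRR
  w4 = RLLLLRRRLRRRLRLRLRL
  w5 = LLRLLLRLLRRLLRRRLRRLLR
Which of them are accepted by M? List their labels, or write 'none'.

w1, w5

w1: Trace: S5 -R-> S1 -R-> S0 -L-> S3 -R-> S0 -L-> S3 -R-> S0 -R-> S1 -L-> S4 -L-> S1 -R-> S0 -L-> S3 -R-> S0 -R-> S1 -L-> S4 -L-> S1 -R-> S0 -L-> S3 -L-> S1 -R-> S0  → end S0, accepted
w2: Trace: S5 -L-> S0 -L-> S3 -L-> S1 -R-> S0 -R-> S1 -R-> S0 -R-> S1 -L-> S4 -R-> S1 -L-> S4 -R-> S1 -R-> S0 -L-> S3 -L-> S1 -R-> S0 -R-> S1 -L-> S4 -L-> S1 -L-> S4 -R-> S1 -R-> S0 -R-> S1  → end S1, rejected
w3: Trace: S5 -R-> S1 -L-> S4 -R-> S1 -R-> S0 -R-> S1 -R-> S0 -L-> S3 -R-> S0 -R-> S1 -L-> S4 -L-> S1 -L-> S4 -R-> S1 -R-> S0 -R-> S1 -R-> S0 -R-> S1 -R-> S0 -L-> S3 -L-> S1 -R-> S0 -R-> S1  → end S1, rejected
w4: Trace: S5 -R-> S1 -L-> S4 -L-> S1 -L-> S4 -L-> S1 -R-> S0 -R-> S1 -R-> S0 -L-> S3 -R-> S0 -R-> S1 -R-> S0 -L-> S3 -R-> S0 -L-> S3 -R-> S0 -L-> S3 -R-> S0 -L-> S3  → end S3, rejected
w5: Trace: S5 -L-> S0 -L-> S3 -R-> S0 -L-> S3 -L-> S1 -L-> S4 -R-> S1 -L-> S4 -L-> S1 -R-> S0 -R-> S1 -L-> S4 -L-> S1 -R-> S0 -R-> S1 -R-> S0 -L-> S3 -R-> S0 -R-> S1 -L-> S4 -L-> S1 -R-> S0  → end S0, accepted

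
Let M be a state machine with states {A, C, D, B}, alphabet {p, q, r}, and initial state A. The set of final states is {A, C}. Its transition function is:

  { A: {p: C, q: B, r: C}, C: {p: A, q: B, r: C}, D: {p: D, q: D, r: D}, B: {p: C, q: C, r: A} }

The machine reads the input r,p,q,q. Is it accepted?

Yes

Trace: A -r-> C -p-> A -q-> B -q-> C
End state C is accepting.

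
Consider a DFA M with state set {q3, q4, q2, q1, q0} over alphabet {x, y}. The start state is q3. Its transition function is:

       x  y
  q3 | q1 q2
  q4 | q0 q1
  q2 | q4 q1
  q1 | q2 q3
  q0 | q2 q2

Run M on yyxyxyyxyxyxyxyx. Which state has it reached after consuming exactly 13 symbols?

start at q3
read 'y': q3 → q2
read 'y': q2 → q1
read 'x': q1 → q2
read 'y': q2 → q1
read 'x': q1 → q2
read 'y': q2 → q1
read 'y': q1 → q3
read 'x': q3 → q1
read 'y': q1 → q3
read 'x': q3 → q1
read 'y': q1 → q3
read 'x': q3 → q1
read 'y': q1 → q3
After 13 symbols: q3.

q3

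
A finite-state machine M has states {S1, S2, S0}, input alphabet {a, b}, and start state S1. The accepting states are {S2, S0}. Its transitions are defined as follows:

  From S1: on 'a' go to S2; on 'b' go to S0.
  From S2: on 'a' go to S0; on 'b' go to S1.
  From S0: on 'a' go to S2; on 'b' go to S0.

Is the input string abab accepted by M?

No

S1 → S2 → S1 → S2 → S1
End state S1 is not accepting.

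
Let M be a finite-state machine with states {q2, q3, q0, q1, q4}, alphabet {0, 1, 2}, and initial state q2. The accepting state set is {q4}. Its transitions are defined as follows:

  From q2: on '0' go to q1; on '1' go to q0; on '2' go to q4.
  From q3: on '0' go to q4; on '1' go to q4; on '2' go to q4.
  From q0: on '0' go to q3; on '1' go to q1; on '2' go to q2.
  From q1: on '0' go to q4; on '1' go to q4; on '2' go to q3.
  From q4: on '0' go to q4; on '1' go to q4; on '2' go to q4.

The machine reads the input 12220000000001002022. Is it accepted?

q2 → q0 → q2 → q4 → q4 → q4 → q4 → q4 → q4 → q4 → q4 → q4 → q4 → q4 → q4 → q4 → q4 → q4 → q4 → q4 → q4
End state q4 is accepting.

Yes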